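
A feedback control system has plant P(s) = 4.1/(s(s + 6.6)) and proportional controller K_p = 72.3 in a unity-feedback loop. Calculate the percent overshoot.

54.1%

The closed-loop denominator s² + 6.6s + 296.4 gives ω_n = √296.4 = 17.22 and ζ = 6.6/(2ω_n) = 0.1917.
%OS = 100·exp(−πζ/√(1−ζ²)) = 100·exp(−π·0.1917/√0.9633) = 54.1%.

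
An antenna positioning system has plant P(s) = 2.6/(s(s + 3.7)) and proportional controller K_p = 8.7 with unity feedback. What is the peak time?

Closed-loop characteristic equation: s² + 3.7s + 22.62 = 0, so ω_n = 4.756 rad/s and ζ = 3.7/(2·4.756) = 0.389.
Damped frequency ω_d = ω_n√(1−ζ²) = 4.381 rad/s, so peak time T_p = π/ω_d = 0.717 s.

T_p = 0.717 s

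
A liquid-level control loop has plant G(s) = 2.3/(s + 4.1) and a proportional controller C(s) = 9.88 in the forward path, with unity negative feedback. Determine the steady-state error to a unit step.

0.153

The loop is type 0. Static position error constant K_pos = C(0)·G(0) = 9.88·0.561 = 5.542.
Steady-state error to a unit step: e_ss = 1/(1+K_pos) = 1/6.542 = 0.153.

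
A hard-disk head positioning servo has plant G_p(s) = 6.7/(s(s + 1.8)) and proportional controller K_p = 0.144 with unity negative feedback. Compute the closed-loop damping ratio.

ζ = 0.916

With unity feedback the closed-loop characteristic equation is s² + 1.8s + 0.144·6.7 = s² + 1.8s + 0.9648 = 0.
So ω_n² = 0.9648 ⇒ ω_n = 0.9822 rad/s, and ζ = 1.8/(2ω_n) = 0.916.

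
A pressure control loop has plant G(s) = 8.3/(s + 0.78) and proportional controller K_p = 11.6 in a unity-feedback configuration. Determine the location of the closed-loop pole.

s = -97.06

Closed-loop transfer function: T(s) = K_p·G(s)/(1 + K_p·G(s)) = 96.28/(s + 0.78 + 96.28) = 96.28/(s + 97.06).
The closed-loop pole is at s = −97.06.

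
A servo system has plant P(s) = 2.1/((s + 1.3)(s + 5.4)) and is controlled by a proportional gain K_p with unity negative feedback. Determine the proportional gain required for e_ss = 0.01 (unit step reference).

K_p = 331

The loop is type 0, so e_ss(step) = 1/(1 + K_pos) with K_pos = K_p·P(0).
P(0) = 0.2991. Require 1/(1 + K_p·0.2991) = 0.01, so 1 + 0.2991·K_p = 100.
K_p = (100 − 1)/0.2991 = 331.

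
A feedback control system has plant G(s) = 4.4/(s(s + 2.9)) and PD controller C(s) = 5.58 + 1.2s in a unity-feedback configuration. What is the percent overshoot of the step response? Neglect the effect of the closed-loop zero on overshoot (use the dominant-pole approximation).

1.01%

Forward path: (5.58 + 1.2s)·4.4/(s(s+2.9)). The closed-loop characteristic equation is s² + (2.9 + 4.4·1.2)s + 4.4·5.58 = 0.
That is s² + 8.18s + 24.55 = 0, so ω_n = 4.955 rad/s and ζ = 8.18/(2·4.955) = 0.8254.
%OS = 100·exp(−πζ/√(1−ζ²)) = 1.01%.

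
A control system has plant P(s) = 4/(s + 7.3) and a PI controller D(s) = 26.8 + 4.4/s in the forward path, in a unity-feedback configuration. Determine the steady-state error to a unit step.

0

The open loop D(s)P(s) has a pole at the origin (type 1), so the static position error constant is infinite and e_ss = 1/(1+∞) = 0.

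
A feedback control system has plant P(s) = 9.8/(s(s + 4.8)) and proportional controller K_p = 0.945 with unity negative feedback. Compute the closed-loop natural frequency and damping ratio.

ω_n = 3.04 rad/s, ζ = 0.789

The closed-loop denominator is s(s+4.8) + 0.945·9.8 = s² + 4.8s + 9.261.
So ω_n² = 9.261 ⇒ ω_n = 3.043 rad/s, and ζ = 4.8/(2ω_n) = 0.789.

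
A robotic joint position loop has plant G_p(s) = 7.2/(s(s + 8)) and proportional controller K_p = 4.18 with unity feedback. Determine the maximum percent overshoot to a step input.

Closed-loop characteristic equation: s² + 8s + 30.1 = 0, so ω_n = 5.486 rad/s and ζ = 8/(2·5.486) = 0.7291.
%OS = 100·exp(−πζ/√(1−ζ²)) = 100·exp(−π·0.7291/√0.4684) = 3.52%.

3.52%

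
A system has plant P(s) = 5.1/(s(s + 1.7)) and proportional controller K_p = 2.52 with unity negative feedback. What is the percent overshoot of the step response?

46.5%

From 1 + K_pP(s) = 0: s² + 1.7s + 12.85 = 0 ⇒ ω_n = 3.585, ζ = 0.2371.
%OS = 100·exp(−πζ/√(1−ζ²)) = 100·exp(−π·0.2371/√0.9438) = 46.5%.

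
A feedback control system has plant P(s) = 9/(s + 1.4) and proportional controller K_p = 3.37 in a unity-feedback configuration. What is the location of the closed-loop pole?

s = -31.73

Closed-loop transfer function: T(s) = K_p·P(s)/(1 + K_p·P(s)) = 30.33/(s + 1.4 + 30.33) = 30.33/(s + 31.73).
The closed-loop pole is at s = −31.73.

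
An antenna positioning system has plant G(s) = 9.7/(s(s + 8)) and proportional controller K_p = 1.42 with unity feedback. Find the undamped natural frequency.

ω_n = 3.71 rad/s

The closed-loop denominator is s(s+8) + 1.42·9.7 = s² + 8s + 13.77.
Matching s² + 2ζω_n s + ω_n²: ω_n = √13.77 = 3.711 rad/s and 2ζω_n = 8, so ζ = 8/(2·3.711) = 1.08.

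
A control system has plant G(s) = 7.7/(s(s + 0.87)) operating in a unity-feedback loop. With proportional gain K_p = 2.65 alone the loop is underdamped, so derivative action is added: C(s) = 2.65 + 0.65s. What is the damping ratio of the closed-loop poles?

ζ = 0.65

Forward path: (2.65 + 0.65s)·7.7/(s(s+0.87)). The closed-loop characteristic equation is s² + (0.87 + 7.7·0.65)s + 7.7·2.65 = 0.
That is s² + 5.875s + 20.41 = 0, so ω_n = 4.517 rad/s and ζ = 5.875/(2·4.517) = 0.6503.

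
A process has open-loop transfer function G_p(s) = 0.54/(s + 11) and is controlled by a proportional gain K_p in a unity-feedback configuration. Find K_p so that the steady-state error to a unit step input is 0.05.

Steady-state error for a unit step on this type-0 loop is 1/(1 + K_p·G_p(0)).
G_p(0) = 0.04909. Require 1/(1 + K_p·0.04909) = 0.05, so 1 + 0.04909·K_p = 20.
K_p = (20 − 1)/0.04909 = 387.

K_p = 387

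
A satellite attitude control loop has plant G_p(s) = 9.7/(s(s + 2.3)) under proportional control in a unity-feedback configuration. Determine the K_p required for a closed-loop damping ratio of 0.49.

Closed-loop characteristic equation: s² + 2.3s + K_p·9.7 = 0.
So ω_n = √(9.7K_p) and 2ζω_n = 2.3, giving ζ = 2.3/(2√(9.7K_p)).
Setting ζ = 0.49: √(9.7K_p) = 2.3/(2·0.49) = 2.347, so K_p = 5.508/9.7 = 0.568.

K_p = 0.568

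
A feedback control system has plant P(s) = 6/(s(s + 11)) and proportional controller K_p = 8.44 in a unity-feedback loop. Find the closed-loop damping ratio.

ζ = 0.773

The closed-loop denominator is s(s+11) + 8.44·6 = s² + 11s + 50.64.
Matching s² + 2ζω_n s + ω_n²: ω_n = √50.64 = 7.116 rad/s and 2ζω_n = 11, so ζ = 11/(2·7.116) = 0.773.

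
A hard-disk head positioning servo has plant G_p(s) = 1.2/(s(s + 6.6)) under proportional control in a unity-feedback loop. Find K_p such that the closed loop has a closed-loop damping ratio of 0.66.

K_p = 20.8

Closed-loop characteristic equation: s² + 6.6s + K_p·1.2 = 0.
So ω_n = √(1.2K_p) and 2ζω_n = 6.6, giving ζ = 6.6/(2√(1.2K_p)).
Setting ζ = 0.66: √(1.2K_p) = 6.6/(2·0.66) = 5, so K_p = 25/1.2 = 20.8.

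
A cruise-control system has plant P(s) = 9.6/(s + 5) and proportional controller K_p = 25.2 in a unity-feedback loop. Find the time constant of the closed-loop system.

Closed-loop transfer function: T(s) = K_p·P(s)/(1 + K_p·P(s)) = 241.9/(s + 5 + 241.9) = 241.9/(s + 246.9).
Time constant τ = 1/246.9 = 0.00405 s.

τ = 0.00405 s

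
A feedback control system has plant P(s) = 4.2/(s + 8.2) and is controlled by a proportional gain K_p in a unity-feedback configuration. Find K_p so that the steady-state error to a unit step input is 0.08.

For a type-0 loop with proportional control, e_ss = 1/(1 + K_p·P(0)).
P(0) = 0.5122. Require 1/(1 + K_p·0.5122) = 0.08, so 1 + 0.5122·K_p = 12.5.
K_p = (12.5 − 1)/0.5122 = 22.5.

K_p = 22.5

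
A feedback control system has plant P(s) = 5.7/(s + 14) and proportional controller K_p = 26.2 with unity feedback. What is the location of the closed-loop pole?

Closed-loop transfer function: T(s) = K_p·P(s)/(1 + K_p·P(s)) = 149.3/(s + 14 + 149.3) = 149.3/(s + 163.3).
The closed-loop pole is at s = −163.3.

s = -163.3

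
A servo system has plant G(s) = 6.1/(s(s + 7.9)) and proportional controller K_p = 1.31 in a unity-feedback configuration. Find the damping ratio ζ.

The closed-loop denominator is s(s+7.9) + 1.31·6.1 = s² + 7.9s + 7.991.
So ω_n² = 7.991 ⇒ ω_n = 2.827 rad/s, and ζ = 7.9/(2ω_n) = 1.4.

ζ = 1.4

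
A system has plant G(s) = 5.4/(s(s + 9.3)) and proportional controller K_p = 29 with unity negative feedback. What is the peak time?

T_p = 0.27 s

From 1 + K_pG(s) = 0: s² + 9.3s + 156.6 = 0 ⇒ ω_n = 12.51, ζ = 0.3716.
Damped frequency ω_d = ω_n√(1−ζ²) = 11.62 rad/s, so peak time T_p = π/ω_d = 0.27 s.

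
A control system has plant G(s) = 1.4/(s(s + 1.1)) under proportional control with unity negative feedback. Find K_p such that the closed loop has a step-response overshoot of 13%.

From %OS = 100·exp(−πζ/√(1−ζ²)) = 13%, ζ = −ln(0.13)/√(π²+ln²(0.13)) = 0.5446.
Characteristic equation s² + 1.1s + 1.4K_p = 0 gives ζ = 1.1/(2√(1.4K_p)).
Setting ζ = 0.5446: √(1.4K_p) = 1.1/(2·0.5446) = 1.01, so K_p = 1.02/1.4 = 0.728.

K_p = 0.728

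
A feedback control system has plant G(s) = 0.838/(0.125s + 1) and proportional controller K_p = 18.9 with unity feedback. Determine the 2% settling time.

T_s ≈ 0.0297 s

Closed loop: T(s) = K_p·G/(1+K_p·G) = 15.84/(0.125s + 1 + 15.84), with pole at s = −(1 + 15.84)/0.125 = −134.7.
τ = 1/134.7 = 0.007424 s, so 2% settling time ≈ 4τ = 0.0297 s.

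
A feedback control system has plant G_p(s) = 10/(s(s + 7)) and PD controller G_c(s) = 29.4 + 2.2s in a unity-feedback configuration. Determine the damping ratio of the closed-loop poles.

Forward path: (29.4 + 2.2s)·10/(s(s+7)). The closed-loop characteristic equation is s² + (7 + 10·2.2)s + 10·29.4 = 0.
That is s² + 29s + 294 = 0, so ω_n = 17.15 rad/s and ζ = 29/(2·17.15) = 0.8457.

ζ = 0.846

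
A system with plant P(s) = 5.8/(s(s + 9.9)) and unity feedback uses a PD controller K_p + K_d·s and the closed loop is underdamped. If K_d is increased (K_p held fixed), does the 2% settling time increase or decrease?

Characteristic equation s² + (9.9 + 5.8K_d)s + 5.8K_p = 0: raising K_d increases ζω_n = (9.9+5.8K_d)/2 while the loop stays underdamped, so T_s ≈ 4/(ζω_n) decreases.

decrease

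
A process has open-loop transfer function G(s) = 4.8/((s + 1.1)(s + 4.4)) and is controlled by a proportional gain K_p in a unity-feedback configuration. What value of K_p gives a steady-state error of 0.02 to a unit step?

The loop is type 0, so e_ss(step) = 1/(1 + K_pos) with K_pos = K_p·G(0).
G(0) = 0.9917. Require 1/(1 + K_p·0.9917) = 0.02, so 1 + 0.9917·K_p = 50.
K_p = (50 − 1)/0.9917 = 49.4.

K_p = 49.4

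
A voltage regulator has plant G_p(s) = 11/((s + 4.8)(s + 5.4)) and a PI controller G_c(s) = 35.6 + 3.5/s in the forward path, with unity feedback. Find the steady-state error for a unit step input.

0

The open loop G_c(s)G_p(s) has a pole at the origin (type 1), so the static position error constant is infinite and e_ss = 1/(1+∞) = 0.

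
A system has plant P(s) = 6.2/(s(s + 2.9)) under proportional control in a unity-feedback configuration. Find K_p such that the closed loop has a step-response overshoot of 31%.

K_p = 2.78

From %OS = 100·exp(−πζ/√(1−ζ²)) = 31%, ζ = −ln(0.31)/√(π²+ln²(0.31)) = 0.3493.
Characteristic equation s² + 2.9s + 6.2K_p = 0 gives ζ = 2.9/(2√(6.2K_p)).
Setting ζ = 0.3493: √(6.2K_p) = 2.9/(2·0.3493) = 4.151, so K_p = 17.23/6.2 = 2.78.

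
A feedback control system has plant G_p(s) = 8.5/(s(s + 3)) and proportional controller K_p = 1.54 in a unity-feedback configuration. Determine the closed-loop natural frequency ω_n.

ω_n = 3.62 rad/s

The closed-loop denominator is s(s+3) + 1.54·8.5 = s² + 3s + 13.09.
Matching s² + 2ζω_n s + ω_n²: ω_n = √13.09 = 3.618 rad/s and 2ζω_n = 3, so ζ = 3/(2·3.618) = 0.415.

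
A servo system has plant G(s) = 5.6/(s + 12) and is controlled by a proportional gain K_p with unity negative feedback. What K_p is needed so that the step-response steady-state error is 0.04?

K_p = 51.4

Steady-state error for a unit step on this type-0 loop is 1/(1 + K_p·G(0)).
G(0) = 0.4667. Require 1/(1 + K_p·0.4667) = 0.04, so 1 + 0.4667·K_p = 25.
K_p = (25 − 1)/0.4667 = 51.4.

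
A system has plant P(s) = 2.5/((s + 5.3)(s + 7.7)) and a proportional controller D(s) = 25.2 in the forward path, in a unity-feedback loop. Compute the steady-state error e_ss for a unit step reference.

The loop is type 0. Static position error constant K_pos = D(0)·P(0) = 25.2·0.06126 = 1.544.
Steady-state error to a unit step: e_ss = 1/(1+K_pos) = 1/2.544 = 0.393.

0.393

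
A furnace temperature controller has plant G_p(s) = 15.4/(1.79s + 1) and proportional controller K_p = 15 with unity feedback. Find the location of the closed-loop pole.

s = -129.6

Closed loop: T(s) = K_p·G_p/(1+K_p·G_p) = 231/(1.79s + 1 + 231), with pole at s = −(1 + 231)/1.79 = −129.6.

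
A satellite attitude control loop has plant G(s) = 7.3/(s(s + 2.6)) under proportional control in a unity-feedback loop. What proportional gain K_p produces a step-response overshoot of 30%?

K_p = 1.81

From %OS = 100·exp(−πζ/√(1−ζ²)) = 30%, ζ = −ln(0.3)/√(π²+ln²(0.3)) = 0.3579.
Characteristic equation s² + 2.6s + 7.3K_p = 0 gives ζ = 2.6/(2√(7.3K_p)).
Setting ζ = 0.3579: √(7.3K_p) = 2.6/(2·0.3579) = 3.633, so K_p = 13.2/7.3 = 1.81.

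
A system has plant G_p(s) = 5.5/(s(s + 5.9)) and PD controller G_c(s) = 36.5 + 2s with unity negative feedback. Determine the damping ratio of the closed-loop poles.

ζ = 0.596

Forward path: (36.5 + 2s)·5.5/(s(s+5.9)). The closed-loop characteristic equation is s² + (5.9 + 5.5·2)s + 5.5·36.5 = 0.
That is s² + 16.9s + 200.8 = 0, so ω_n = 14.17 rad/s and ζ = 16.9/(2·14.17) = 0.5964.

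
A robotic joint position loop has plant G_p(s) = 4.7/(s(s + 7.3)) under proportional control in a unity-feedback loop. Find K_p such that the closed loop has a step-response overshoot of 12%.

K_p = 9.06

From %OS = 100·exp(−πζ/√(1−ζ²)) = 12%, ζ = −ln(0.12)/√(π²+ln²(0.12)) = 0.5594.
Characteristic equation s² + 7.3s + 4.7K_p = 0 gives ζ = 7.3/(2√(4.7K_p)).
Setting ζ = 0.5594: √(4.7K_p) = 7.3/(2·0.5594) = 6.525, so K_p = 42.57/4.7 = 9.06.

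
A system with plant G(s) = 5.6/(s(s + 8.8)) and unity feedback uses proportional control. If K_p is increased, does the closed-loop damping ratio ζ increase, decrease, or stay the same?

decrease

ζ = 8.8/(2√(5.6K_p)); increasing K_p raises the denominator, so ζ falls.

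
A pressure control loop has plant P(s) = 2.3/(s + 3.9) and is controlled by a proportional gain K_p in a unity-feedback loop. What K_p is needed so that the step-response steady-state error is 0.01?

K_p = 168

Steady-state error for a unit step on this type-0 loop is 1/(1 + K_p·P(0)).
P(0) = 0.5897. Require 1/(1 + K_p·0.5897) = 0.01, so 1 + 0.5897·K_p = 100.
K_p = (100 − 1)/0.5897 = 168.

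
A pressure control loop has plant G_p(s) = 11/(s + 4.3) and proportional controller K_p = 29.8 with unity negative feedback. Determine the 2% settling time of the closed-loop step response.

T_s ≈ 0.012 s

Closed-loop transfer function: T(s) = K_p·G_p(s)/(1 + K_p·G_p(s)) = 327.8/(s + 4.3 + 327.8) = 327.8/(s + 332.1).
Time constant τ = 1/332.1 = 0.003011 s, so the 2% settling time is about 4τ = 0.012 s.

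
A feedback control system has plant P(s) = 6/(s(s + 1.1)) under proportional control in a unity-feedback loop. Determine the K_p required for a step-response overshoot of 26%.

K_p = 0.325

From %OS = 100·exp(−πζ/√(1−ζ²)) = 26%, ζ = −ln(0.26)/√(π²+ln²(0.26)) = 0.3941.
Characteristic equation s² + 1.1s + 6K_p = 0 gives ζ = 1.1/(2√(6K_p)).
Setting ζ = 0.3941: √(6K_p) = 1.1/(2·0.3941) = 1.396, so K_p = 1.948/6 = 0.325.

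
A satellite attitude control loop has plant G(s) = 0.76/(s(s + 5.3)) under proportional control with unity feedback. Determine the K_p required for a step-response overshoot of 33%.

K_p = 83.4

From %OS = 100·exp(−πζ/√(1−ζ²)) = 33%, ζ = −ln(0.33)/√(π²+ln²(0.33)) = 0.3328.
Characteristic equation s² + 5.3s + 0.76K_p = 0 gives ζ = 5.3/(2√(0.76K_p)).
Setting ζ = 0.3328: √(0.76K_p) = 5.3/(2·0.3328) = 7.963, so K_p = 63.41/0.76 = 83.4.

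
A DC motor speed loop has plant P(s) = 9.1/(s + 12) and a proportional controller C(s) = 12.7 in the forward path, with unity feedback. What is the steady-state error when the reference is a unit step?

0.0941

The loop is type 0. Static position error constant K_pos = C(0)·P(0) = 12.7·0.7583 = 9.631.
Steady-state error to a unit step: e_ss = 1/(1+K_pos) = 1/10.63 = 0.0941.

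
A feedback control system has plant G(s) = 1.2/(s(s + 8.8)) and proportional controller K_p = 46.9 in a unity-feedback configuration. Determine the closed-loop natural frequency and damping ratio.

ω_n = 7.5 rad/s, ζ = 0.587

With unity feedback the closed-loop characteristic equation is s² + 8.8s + 46.9·1.2 = s² + 8.8s + 56.28 = 0.
Matching s² + 2ζω_n s + ω_n²: ω_n = √56.28 = 7.502 rad/s and 2ζω_n = 8.8, so ζ = 8.8/(2·7.502) = 0.587.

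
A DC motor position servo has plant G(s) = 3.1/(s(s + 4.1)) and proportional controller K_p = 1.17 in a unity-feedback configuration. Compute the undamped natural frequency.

The closed-loop denominator is s(s+4.1) + 1.17·3.1 = s² + 4.1s + 3.627.
Matching s² + 2ζω_n s + ω_n²: ω_n = √3.627 = 1.904 rad/s and 2ζω_n = 4.1, so ζ = 4.1/(2·1.904) = 1.08.

ω_n = 1.9 rad/s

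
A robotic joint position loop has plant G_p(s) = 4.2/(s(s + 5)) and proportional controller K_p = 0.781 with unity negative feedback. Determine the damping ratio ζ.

With unity feedback the closed-loop characteristic equation is s² + 5s + 0.781·4.2 = s² + 5s + 3.28 = 0.
Matching s² + 2ζω_n s + ω_n²: ω_n = √3.28 = 1.811 rad/s and 2ζω_n = 5, so ζ = 5/(2·1.811) = 1.38.

ζ = 1.38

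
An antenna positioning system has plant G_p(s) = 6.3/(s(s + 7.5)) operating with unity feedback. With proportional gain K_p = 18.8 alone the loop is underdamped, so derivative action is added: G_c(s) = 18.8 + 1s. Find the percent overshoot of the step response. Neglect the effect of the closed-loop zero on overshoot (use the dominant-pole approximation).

7.61%

Forward path: (18.8 + 1s)·6.3/(s(s+7.5)). The closed-loop characteristic equation is s² + (7.5 + 6.3·1)s + 6.3·18.8 = 0.
That is s² + 13.8s + 118.4 = 0, so ω_n = 10.88 rad/s and ζ = 13.8/(2·10.88) = 0.634.
%OS = 100·exp(−πζ/√(1−ζ²)) = 7.61%.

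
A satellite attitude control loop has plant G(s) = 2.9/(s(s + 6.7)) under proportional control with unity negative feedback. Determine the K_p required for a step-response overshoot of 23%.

From %OS = 100·exp(−πζ/√(1−ζ²)) = 23%, ζ = −ln(0.23)/√(π²+ln²(0.23)) = 0.4237.
Characteristic equation s² + 6.7s + 2.9K_p = 0 gives ζ = 6.7/(2√(2.9K_p)).
Setting ζ = 0.4237: √(2.9K_p) = 6.7/(2·0.4237) = 7.906, so K_p = 62.5/2.9 = 21.6.

K_p = 21.6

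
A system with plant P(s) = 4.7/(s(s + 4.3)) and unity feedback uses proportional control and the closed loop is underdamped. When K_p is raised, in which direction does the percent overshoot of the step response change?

increase

Characteristic equation s² + 4.3s + K_p·4.7 = 0: raising K_p raises ω_n while 2ζω_n = 4.3 is fixed, so ζ falls and overshoot grows.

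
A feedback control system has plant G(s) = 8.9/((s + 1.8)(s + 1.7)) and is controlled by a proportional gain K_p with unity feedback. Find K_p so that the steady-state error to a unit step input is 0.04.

K_p = 8.25

The loop is type 0, so e_ss(step) = 1/(1 + K_pos) with K_pos = K_p·G(0).
G(0) = 2.908. Require 1/(1 + K_p·2.908) = 0.04, so 1 + 2.908·K_p = 25.
K_p = (25 − 1)/2.908 = 8.25.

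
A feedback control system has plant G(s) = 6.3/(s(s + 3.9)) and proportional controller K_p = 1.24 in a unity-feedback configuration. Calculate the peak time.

From 1 + K_pG(s) = 0: s² + 3.9s + 7.812 = 0 ⇒ ω_n = 2.795, ζ = 0.6977.
Damped frequency ω_d = ω_n√(1−ζ²) = 2.002 rad/s, so peak time T_p = π/ω_d = 1.57 s.

T_p = 1.57 s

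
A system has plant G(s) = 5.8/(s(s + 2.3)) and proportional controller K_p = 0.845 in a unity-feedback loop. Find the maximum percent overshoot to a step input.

From 1 + K_pG(s) = 0: s² + 2.3s + 4.901 = 0 ⇒ ω_n = 2.214, ζ = 0.5195.
%OS = 100·exp(−πζ/√(1−ζ²)) = 100·exp(−π·0.5195/√0.7302) = 14.8%.

14.8%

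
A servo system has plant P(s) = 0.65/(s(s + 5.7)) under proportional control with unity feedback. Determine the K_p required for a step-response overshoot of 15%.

K_p = 46.8

From %OS = 100·exp(−πζ/√(1−ζ²)) = 15%, ζ = −ln(0.15)/√(π²+ln²(0.15)) = 0.5169.
Characteristic equation s² + 5.7s + 0.65K_p = 0 gives ζ = 5.7/(2√(0.65K_p)).
Setting ζ = 0.5169: √(0.65K_p) = 5.7/(2·0.5169) = 5.513, so K_p = 30.4/0.65 = 46.8.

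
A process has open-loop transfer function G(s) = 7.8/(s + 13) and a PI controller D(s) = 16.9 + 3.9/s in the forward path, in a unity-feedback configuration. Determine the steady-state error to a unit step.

The open loop D(s)G(s) has a pole at the origin (type 1), so the static position error constant is infinite and e_ss = 1/(1+∞) = 0.

0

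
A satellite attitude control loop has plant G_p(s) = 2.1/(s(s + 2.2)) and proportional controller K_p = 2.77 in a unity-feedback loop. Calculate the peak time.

Closed-loop characteristic equation: s² + 2.2s + 5.817 = 0, so ω_n = 2.412 rad/s and ζ = 2.2/(2·2.412) = 0.4561.
Damped frequency ω_d = ω_n√(1−ζ²) = 2.146 rad/s, so peak time T_p = π/ω_d = 1.46 s.

T_p = 1.46 s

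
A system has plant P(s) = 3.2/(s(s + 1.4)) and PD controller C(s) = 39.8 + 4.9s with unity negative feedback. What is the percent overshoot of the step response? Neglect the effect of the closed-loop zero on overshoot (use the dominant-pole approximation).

Forward path: (39.8 + 4.9s)·3.2/(s(s+1.4)). The closed-loop characteristic equation is s² + (1.4 + 3.2·4.9)s + 3.2·39.8 = 0.
That is s² + 17.08s + 127.4 = 0, so ω_n = 11.29 rad/s and ζ = 17.08/(2·11.29) = 0.7567.
%OS = 100·exp(−πζ/√(1−ζ²)) = 2.63%.

2.63%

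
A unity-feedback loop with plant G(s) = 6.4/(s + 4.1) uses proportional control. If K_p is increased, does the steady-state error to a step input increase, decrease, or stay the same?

e_ss = 1/(1 + K_p·G(0)); a larger K_p raises the denominator, so e_ss decreases.

decrease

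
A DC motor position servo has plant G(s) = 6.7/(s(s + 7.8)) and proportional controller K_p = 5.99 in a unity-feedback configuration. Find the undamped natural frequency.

The closed-loop denominator is s(s+7.8) + 5.99·6.7 = s² + 7.8s + 40.13.
So ω_n² = 40.13 ⇒ ω_n = 6.335 rad/s, and ζ = 7.8/(2ω_n) = 0.616.

ω_n = 6.34 rad/s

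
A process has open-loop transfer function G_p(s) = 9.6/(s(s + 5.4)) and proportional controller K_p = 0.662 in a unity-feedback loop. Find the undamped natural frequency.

ω_n = 2.52 rad/s

The closed-loop denominator is s(s+5.4) + 0.662·9.6 = s² + 5.4s + 6.355.
Matching s² + 2ζω_n s + ω_n²: ω_n = √6.355 = 2.521 rad/s and 2ζω_n = 5.4, so ζ = 5.4/(2·2.521) = 1.07.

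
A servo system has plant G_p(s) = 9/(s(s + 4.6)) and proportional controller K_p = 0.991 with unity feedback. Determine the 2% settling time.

T_s ≈ 1.74 s

The closed-loop denominator s² + 4.6s + 8.919 gives ω_n = √8.919 = 2.986 and ζ = 4.6/(2ω_n) = 0.7701.
2% settling time T_s ≈ 4/(ζω_n) = 4/2.3 = 1.74 s.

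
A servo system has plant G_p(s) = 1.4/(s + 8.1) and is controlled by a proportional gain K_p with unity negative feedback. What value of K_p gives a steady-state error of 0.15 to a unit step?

The loop is type 0, so e_ss(step) = 1/(1 + K_pos) with K_pos = K_p·G_p(0).
G_p(0) = 0.1728. Require 1/(1 + K_p·0.1728) = 0.15, so 1 + 0.1728·K_p = 6.667.
K_p = (6.667 − 1)/0.1728 = 32.8.

K_p = 32.8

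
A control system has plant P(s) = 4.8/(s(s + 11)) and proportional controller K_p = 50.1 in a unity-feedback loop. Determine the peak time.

From 1 + K_pP(s) = 0: s² + 11s + 240.5 = 0 ⇒ ω_n = 15.51, ζ = 0.3547.
Damped frequency ω_d = ω_n√(1−ζ²) = 14.5 rad/s, so peak time T_p = π/ω_d = 0.217 s.

T_p = 0.217 s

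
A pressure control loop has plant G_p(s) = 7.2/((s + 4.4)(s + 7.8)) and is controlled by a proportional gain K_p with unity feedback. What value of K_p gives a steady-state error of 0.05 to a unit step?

K_p = 90.6

Steady-state error for a unit step on this type-0 loop is 1/(1 + K_p·G_p(0)).
G_p(0) = 0.2098. Require 1/(1 + K_p·0.2098) = 0.05, so 1 + 0.2098·K_p = 20.
K_p = (20 − 1)/0.2098 = 90.6.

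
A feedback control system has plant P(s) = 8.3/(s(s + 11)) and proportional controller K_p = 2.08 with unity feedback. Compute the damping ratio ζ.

The closed-loop denominator is s(s+11) + 2.08·8.3 = s² + 11s + 17.26.
So ω_n² = 17.26 ⇒ ω_n = 4.155 rad/s, and ζ = 11/(2ω_n) = 1.32.

ζ = 1.32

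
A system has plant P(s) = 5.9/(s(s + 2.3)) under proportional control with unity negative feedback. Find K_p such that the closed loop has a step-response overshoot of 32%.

From %OS = 100·exp(−πζ/√(1−ζ²)) = 32%, ζ = −ln(0.32)/√(π²+ln²(0.32)) = 0.341.
Characteristic equation s² + 2.3s + 5.9K_p = 0 gives ζ = 2.3/(2√(5.9K_p)).
Setting ζ = 0.341: √(5.9K_p) = 2.3/(2·0.341) = 3.373, so K_p = 11.38/5.9 = 1.93.

K_p = 1.93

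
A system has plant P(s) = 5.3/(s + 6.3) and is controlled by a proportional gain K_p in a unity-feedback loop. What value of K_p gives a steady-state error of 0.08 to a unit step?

For a type-0 loop with proportional control, e_ss = 1/(1 + K_p·P(0)).
P(0) = 0.8413. Require 1/(1 + K_p·0.8413) = 0.08, so 1 + 0.8413·K_p = 12.5.
K_p = (12.5 − 1)/0.8413 = 13.7.

K_p = 13.7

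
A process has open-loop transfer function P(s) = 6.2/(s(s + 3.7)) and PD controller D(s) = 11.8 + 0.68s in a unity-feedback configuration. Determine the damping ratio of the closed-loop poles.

Forward path: (11.8 + 0.68s)·6.2/(s(s+3.7)). The closed-loop characteristic equation is s² + (3.7 + 6.2·0.68)s + 6.2·11.8 = 0.
That is s² + 7.916s + 73.16 = 0, so ω_n = 8.553 rad/s and ζ = 7.916/(2·8.553) = 0.4627.

ζ = 0.463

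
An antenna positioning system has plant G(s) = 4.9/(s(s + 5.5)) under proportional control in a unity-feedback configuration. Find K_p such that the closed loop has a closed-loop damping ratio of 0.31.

Closed-loop characteristic equation: s² + 5.5s + K_p·4.9 = 0.
So ω_n = √(4.9K_p) and 2ζω_n = 5.5, giving ζ = 5.5/(2√(4.9K_p)).
Setting ζ = 0.31: √(4.9K_p) = 5.5/(2·0.31) = 8.871, so K_p = 78.69/4.9 = 16.1.

K_p = 16.1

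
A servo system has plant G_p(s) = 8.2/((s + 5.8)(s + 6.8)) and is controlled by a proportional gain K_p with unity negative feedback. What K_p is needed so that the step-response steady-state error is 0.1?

K_p = 43.3

The loop is type 0, so e_ss(step) = 1/(1 + K_pos) with K_pos = K_p·G_p(0).
G_p(0) = 0.2079. Require 1/(1 + K_p·0.2079) = 0.1, so 1 + 0.2079·K_p = 10.
K_p = (10 − 1)/0.2079 = 43.3.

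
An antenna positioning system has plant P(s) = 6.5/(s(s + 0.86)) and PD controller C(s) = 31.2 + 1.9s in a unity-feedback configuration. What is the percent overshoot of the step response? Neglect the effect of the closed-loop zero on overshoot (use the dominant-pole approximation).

Forward path: (31.2 + 1.9s)·6.5/(s(s+0.86)). The closed-loop characteristic equation is s² + (0.86 + 6.5·1.9)s + 6.5·31.2 = 0.
That is s² + 13.21s + 202.8 = 0, so ω_n = 14.24 rad/s and ζ = 13.21/(2·14.24) = 0.4638.
%OS = 100·exp(−πζ/√(1−ζ²)) = 19.3%.

19.3%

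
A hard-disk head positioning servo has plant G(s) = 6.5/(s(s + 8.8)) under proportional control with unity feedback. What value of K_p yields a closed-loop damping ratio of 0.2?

Closed-loop characteristic equation: s² + 8.8s + K_p·6.5 = 0.
So ω_n = √(6.5K_p) and 2ζω_n = 8.8, giving ζ = 8.8/(2√(6.5K_p)).
Setting ζ = 0.2: √(6.5K_p) = 8.8/(2·0.2) = 22, so K_p = 484/6.5 = 74.5.

K_p = 74.5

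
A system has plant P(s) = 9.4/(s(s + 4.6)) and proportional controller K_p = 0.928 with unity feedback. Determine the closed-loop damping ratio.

ζ = 0.779

With unity feedback the closed-loop characteristic equation is s² + 4.6s + 0.928·9.4 = s² + 4.6s + 8.723 = 0.
So ω_n² = 8.723 ⇒ ω_n = 2.954 rad/s, and ζ = 4.6/(2ω_n) = 0.779.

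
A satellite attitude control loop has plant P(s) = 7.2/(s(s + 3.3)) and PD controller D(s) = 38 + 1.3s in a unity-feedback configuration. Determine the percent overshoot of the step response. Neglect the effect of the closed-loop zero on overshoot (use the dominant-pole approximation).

Forward path: (38 + 1.3s)·7.2/(s(s+3.3)). The closed-loop characteristic equation is s² + (3.3 + 7.2·1.3)s + 7.2·38 = 0.
That is s² + 12.66s + 273.6 = 0, so ω_n = 16.54 rad/s and ζ = 12.66/(2·16.54) = 0.3827.
%OS = 100·exp(−πζ/√(1−ζ²)) = 27.2%.

27.2%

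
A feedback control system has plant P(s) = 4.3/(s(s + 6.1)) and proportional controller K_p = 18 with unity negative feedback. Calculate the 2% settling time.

From 1 + K_pP(s) = 0: s² + 6.1s + 77.4 = 0 ⇒ ω_n = 8.798, ζ = 0.3467.
2% settling time T_s ≈ 4/(ζω_n) = 4/3.05 = 1.31 s.

T_s ≈ 1.31 s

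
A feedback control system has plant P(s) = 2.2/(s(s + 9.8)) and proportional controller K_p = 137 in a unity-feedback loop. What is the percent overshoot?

39.7%

The closed-loop denominator s² + 9.8s + 301.4 gives ω_n = √301.4 = 17.36 and ζ = 9.8/(2ω_n) = 0.2822.
%OS = 100·exp(−πζ/√(1−ζ²)) = 100·exp(−π·0.2822/√0.9203) = 39.7%.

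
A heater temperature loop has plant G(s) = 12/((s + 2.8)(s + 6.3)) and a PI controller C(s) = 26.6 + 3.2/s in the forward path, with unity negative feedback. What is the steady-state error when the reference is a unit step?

The open loop C(s)G(s) has a pole at the origin (type 1), so the static position error constant is infinite and e_ss = 1/(1+∞) = 0.

0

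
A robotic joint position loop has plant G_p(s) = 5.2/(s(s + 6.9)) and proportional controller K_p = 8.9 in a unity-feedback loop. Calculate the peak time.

The closed-loop denominator s² + 6.9s + 46.28 gives ω_n = √46.28 = 6.803 and ζ = 6.9/(2ω_n) = 0.5071.
Damped frequency ω_d = ω_n√(1−ζ²) = 5.863 rad/s, so peak time T_p = π/ω_d = 0.536 s.

T_p = 0.536 s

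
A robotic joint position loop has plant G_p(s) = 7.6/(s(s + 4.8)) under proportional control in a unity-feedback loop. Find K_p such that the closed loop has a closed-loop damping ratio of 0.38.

K_p = 5.25

Closed-loop characteristic equation: s² + 4.8s + K_p·7.6 = 0.
So ω_n = √(7.6K_p) and 2ζω_n = 4.8, giving ζ = 4.8/(2√(7.6K_p)).
Setting ζ = 0.38: √(7.6K_p) = 4.8/(2·0.38) = 6.316, so K_p = 39.89/7.6 = 5.25.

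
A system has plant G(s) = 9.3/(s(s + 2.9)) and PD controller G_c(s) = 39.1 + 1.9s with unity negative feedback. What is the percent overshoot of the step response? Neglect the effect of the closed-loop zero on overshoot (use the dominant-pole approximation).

13.4%

Forward path: (39.1 + 1.9s)·9.3/(s(s+2.9)). The closed-loop characteristic equation is s² + (2.9 + 9.3·1.9)s + 9.3·39.1 = 0.
That is s² + 20.57s + 363.6 = 0, so ω_n = 19.07 rad/s and ζ = 20.57/(2·19.07) = 0.5394.
%OS = 100·exp(−πζ/√(1−ζ²)) = 13.4%.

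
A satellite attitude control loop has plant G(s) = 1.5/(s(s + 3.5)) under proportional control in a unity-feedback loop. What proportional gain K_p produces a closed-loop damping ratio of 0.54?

Closed-loop characteristic equation: s² + 3.5s + K_p·1.5 = 0.
So ω_n = √(1.5K_p) and 2ζω_n = 3.5, giving ζ = 3.5/(2√(1.5K_p)).
Setting ζ = 0.54: √(1.5K_p) = 3.5/(2·0.54) = 3.241, so K_p = 10.5/1.5 = 7.

K_p = 7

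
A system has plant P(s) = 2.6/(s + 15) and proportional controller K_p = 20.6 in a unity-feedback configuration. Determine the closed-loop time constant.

Closed-loop transfer function: T(s) = K_p·P(s)/(1 + K_p·P(s)) = 53.56/(s + 15 + 53.56) = 53.56/(s + 68.56).
Time constant τ = 1/68.56 = 0.0146 s.

τ = 0.0146 s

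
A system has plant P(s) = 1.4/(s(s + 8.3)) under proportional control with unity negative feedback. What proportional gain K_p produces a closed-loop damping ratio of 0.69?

K_p = 25.8

Closed-loop characteristic equation: s² + 8.3s + K_p·1.4 = 0.
So ω_n = √(1.4K_p) and 2ζω_n = 8.3, giving ζ = 8.3/(2√(1.4K_p)).
Setting ζ = 0.69: √(1.4K_p) = 8.3/(2·0.69) = 6.014, so K_p = 36.17/1.4 = 25.8.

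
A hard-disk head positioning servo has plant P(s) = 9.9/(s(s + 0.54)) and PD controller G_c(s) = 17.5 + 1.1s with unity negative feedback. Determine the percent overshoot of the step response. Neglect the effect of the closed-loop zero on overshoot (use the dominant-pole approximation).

22%

Forward path: (17.5 + 1.1s)·9.9/(s(s+0.54)). The closed-loop characteristic equation is s² + (0.54 + 9.9·1.1)s + 9.9·17.5 = 0.
That is s² + 11.43s + 173.2 = 0, so ω_n = 13.16 rad/s and ζ = 11.43/(2·13.16) = 0.4342.
%OS = 100·exp(−πζ/√(1−ζ²)) = 22%.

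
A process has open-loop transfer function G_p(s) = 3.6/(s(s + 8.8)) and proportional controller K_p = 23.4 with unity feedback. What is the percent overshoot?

Closed-loop characteristic equation: s² + 8.8s + 84.24 = 0, so ω_n = 9.178 rad/s and ζ = 8.8/(2·9.178) = 0.4794.
%OS = 100·exp(−πζ/√(1−ζ²)) = 100·exp(−π·0.4794/√0.7702) = 18%.

18%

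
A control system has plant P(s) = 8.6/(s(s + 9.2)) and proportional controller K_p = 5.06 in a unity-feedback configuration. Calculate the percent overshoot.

Closed-loop characteristic equation: s² + 9.2s + 43.52 = 0, so ω_n = 6.597 rad/s and ζ = 9.2/(2·6.597) = 0.6973.
%OS = 100·exp(−πζ/√(1−ζ²)) = 100·exp(−π·0.6973/√0.5137) = 4.71%.

4.71%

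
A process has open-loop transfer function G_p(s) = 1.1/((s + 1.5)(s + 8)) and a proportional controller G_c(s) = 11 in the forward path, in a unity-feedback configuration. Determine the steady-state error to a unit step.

0.498

The loop is type 0. Static position error constant K_pos = G_c(0)·G_p(0) = 11·0.09167 = 1.008.
Steady-state error to a unit step: e_ss = 1/(1+K_pos) = 1/2.008 = 0.498.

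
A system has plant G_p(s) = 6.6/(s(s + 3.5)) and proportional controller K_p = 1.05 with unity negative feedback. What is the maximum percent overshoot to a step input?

From 1 + K_pG_p(s) = 0: s² + 3.5s + 6.93 = 0 ⇒ ω_n = 2.632, ζ = 0.6648.
%OS = 100·exp(−πζ/√(1−ζ²)) = 100·exp(−π·0.6648/√0.5581) = 6.11%.

6.11%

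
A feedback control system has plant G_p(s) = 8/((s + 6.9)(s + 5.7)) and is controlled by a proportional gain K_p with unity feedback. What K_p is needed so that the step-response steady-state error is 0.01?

For a type-0 loop with proportional control, e_ss = 1/(1 + K_p·G_p(0)).
G_p(0) = 0.2034. Require 1/(1 + K_p·0.2034) = 0.01, so 1 + 0.2034·K_p = 100.
K_p = (100 − 1)/0.2034 = 487.

K_p = 487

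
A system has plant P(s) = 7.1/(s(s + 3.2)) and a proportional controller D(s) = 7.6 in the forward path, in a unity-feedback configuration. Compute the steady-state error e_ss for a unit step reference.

The open loop D(s)P(s) has a pole at the origin (type 1), so the static position error constant is infinite and e_ss = 1/(1+∞) = 0.

0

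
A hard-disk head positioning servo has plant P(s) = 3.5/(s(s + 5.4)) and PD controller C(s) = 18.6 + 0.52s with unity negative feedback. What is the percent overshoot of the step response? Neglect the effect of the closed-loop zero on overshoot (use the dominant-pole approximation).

Forward path: (18.6 + 0.52s)·3.5/(s(s+5.4)). The closed-loop characteristic equation is s² + (5.4 + 3.5·0.52)s + 3.5·18.6 = 0.
That is s² + 7.22s + 65.1 = 0, so ω_n = 8.068 rad/s and ζ = 7.22/(2·8.068) = 0.4474.
%OS = 100·exp(−πζ/√(1−ζ²)) = 20.8%.

20.8%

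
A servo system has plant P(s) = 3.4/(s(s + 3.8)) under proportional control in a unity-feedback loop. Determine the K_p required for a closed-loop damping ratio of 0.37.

Closed-loop characteristic equation: s² + 3.8s + K_p·3.4 = 0.
So ω_n = √(3.4K_p) and 2ζω_n = 3.8, giving ζ = 3.8/(2√(3.4K_p)).
Setting ζ = 0.37: √(3.4K_p) = 3.8/(2·0.37) = 5.135, so K_p = 26.37/3.4 = 7.76.

K_p = 7.76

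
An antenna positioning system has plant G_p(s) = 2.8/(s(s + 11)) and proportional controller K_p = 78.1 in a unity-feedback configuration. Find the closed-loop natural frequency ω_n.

ω_n = 14.8 rad/s

The closed-loop denominator is s(s+11) + 78.1·2.8 = s² + 11s + 218.7.
Matching s² + 2ζω_n s + ω_n²: ω_n = √218.7 = 14.79 rad/s and 2ζω_n = 11, so ζ = 11/(2·14.79) = 0.372.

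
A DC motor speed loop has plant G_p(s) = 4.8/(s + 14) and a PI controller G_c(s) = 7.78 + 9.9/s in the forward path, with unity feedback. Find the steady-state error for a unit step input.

0

The open loop G_c(s)G_p(s) has a pole at the origin (type 1), so the static position error constant is infinite and e_ss = 1/(1+∞) = 0.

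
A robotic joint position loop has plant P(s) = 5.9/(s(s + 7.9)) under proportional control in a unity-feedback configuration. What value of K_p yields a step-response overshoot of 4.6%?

From %OS = 100·exp(−πζ/√(1−ζ²)) = 4.6%, ζ = −ln(0.046)/√(π²+ln²(0.046)) = 0.7.
Characteristic equation s² + 7.9s + 5.9K_p = 0 gives ζ = 7.9/(2√(5.9K_p)).
Setting ζ = 0.7: √(5.9K_p) = 7.9/(2·0.7) = 5.643, so K_p = 31.84/5.9 = 5.4.

K_p = 5.4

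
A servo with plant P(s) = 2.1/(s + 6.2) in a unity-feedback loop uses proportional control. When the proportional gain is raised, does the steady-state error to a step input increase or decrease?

e_ss = 1/(1 + K_p·P(0)); a larger K_p raises the denominator, so e_ss decreases.

decrease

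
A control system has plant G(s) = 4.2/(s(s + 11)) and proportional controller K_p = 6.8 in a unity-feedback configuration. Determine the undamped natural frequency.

ω_n = 5.34 rad/s

With unity feedback the closed-loop characteristic equation is s² + 11s + 6.8·4.2 = s² + 11s + 28.56 = 0.
Matching s² + 2ζω_n s + ω_n²: ω_n = √28.56 = 5.344 rad/s and 2ζω_n = 11, so ζ = 11/(2·5.344) = 1.03.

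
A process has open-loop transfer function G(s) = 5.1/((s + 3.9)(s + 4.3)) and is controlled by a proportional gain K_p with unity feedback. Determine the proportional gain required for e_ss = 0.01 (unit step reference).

For a type-0 loop with proportional control, e_ss = 1/(1 + K_p·G(0)).
G(0) = 0.3041. Require 1/(1 + K_p·0.3041) = 0.01, so 1 + 0.3041·K_p = 100.
K_p = (100 − 1)/0.3041 = 326.

K_p = 326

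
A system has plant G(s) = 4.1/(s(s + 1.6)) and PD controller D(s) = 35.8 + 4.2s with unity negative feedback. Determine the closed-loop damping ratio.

Forward path: (35.8 + 4.2s)·4.1/(s(s+1.6)). The closed-loop characteristic equation is s² + (1.6 + 4.1·4.2)s + 4.1·35.8 = 0.
That is s² + 18.82s + 146.8 = 0, so ω_n = 12.12 rad/s and ζ = 18.82/(2·12.12) = 0.7767.

ζ = 0.777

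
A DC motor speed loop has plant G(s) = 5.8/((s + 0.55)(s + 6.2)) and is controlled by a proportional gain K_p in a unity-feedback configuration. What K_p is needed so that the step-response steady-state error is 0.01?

K_p = 58.2

For a type-0 loop with proportional control, e_ss = 1/(1 + K_p·G(0)).
G(0) = 1.701. Require 1/(1 + K_p·1.701) = 0.01, so 1 + 1.701·K_p = 100.
K_p = (100 − 1)/1.701 = 58.2.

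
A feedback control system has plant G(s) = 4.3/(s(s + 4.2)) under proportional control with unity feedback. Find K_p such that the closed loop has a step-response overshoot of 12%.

K_p = 3.28

From %OS = 100·exp(−πζ/√(1−ζ²)) = 12%, ζ = −ln(0.12)/√(π²+ln²(0.12)) = 0.5594.
Characteristic equation s² + 4.2s + 4.3K_p = 0 gives ζ = 4.2/(2√(4.3K_p)).
Setting ζ = 0.5594: √(4.3K_p) = 4.2/(2·0.5594) = 3.754, so K_p = 14.09/4.3 = 3.28.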